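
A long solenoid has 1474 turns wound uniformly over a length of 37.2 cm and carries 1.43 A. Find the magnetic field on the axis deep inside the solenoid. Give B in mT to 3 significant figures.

B ≈ 7.12 mT

Inside a long solenoid, B = μ₀nI with n = 3962 turns/m.
B = 4π×10⁻⁷ × 3962 × 1.43 = 7.12×10⁻³ T.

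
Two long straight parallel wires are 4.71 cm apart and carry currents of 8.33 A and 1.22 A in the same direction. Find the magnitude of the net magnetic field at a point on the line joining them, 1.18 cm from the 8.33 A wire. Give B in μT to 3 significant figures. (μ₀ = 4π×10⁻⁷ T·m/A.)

Each long wire gives B = μ₀I/(2πd). Distances are d₁ = 0.0118 m and d₂ = 0.0353 m.
B₁ = 1.41×10⁻⁴ T, B₂ = 6.91×10⁻⁶ T.
Between parallel currents the two contributions point in opposite directions, so they subtract. B = |B₁ − B₂| = |1.41×10⁻⁴ − 6.91×10⁻⁶| = 1.34×10⁻⁴ T.

B ≈ 134 μT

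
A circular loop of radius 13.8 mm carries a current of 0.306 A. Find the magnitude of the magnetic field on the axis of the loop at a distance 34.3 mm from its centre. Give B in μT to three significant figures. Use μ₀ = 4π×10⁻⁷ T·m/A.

On the axis of a circular loop, B = μ₀IR² / [2(R²+z²)^(3/2)].
R² + z² = (0.0138)² + (0.0343)² = 0.001367 m², and (R²+z²)^(3/2) = 5.05×10⁻⁵ m³.
B = (4π×10⁻⁷ × 0.306 × 0.0001904) / (2 × 5.05×10⁻⁵) = 7.25×10⁻⁷ T.

B ≈ 0.725 μT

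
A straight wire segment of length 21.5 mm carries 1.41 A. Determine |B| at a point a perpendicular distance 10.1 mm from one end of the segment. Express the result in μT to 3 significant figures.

B ≈ 12.6 μT

For a finite straight segment, B = (μ₀I/4πd)(sinθ₁ + sinθ₂), where θ₁, θ₂ are the angles from the perpendicular to each end.
The perpendicular foot is at one end, so the two end-offsets along the wire are 0 and L = 0.0215 m.
sinθ₁ = 0/√(0²+0.0101²) = 0.0000; sinθ₂ = 0.0215/√(0.0215²+0.0101²) = 0.9051.
B = (4π×10⁻⁷ × 1.41) / (4π × 0.0101) × (0.0000 + 0.9051) = 1.26×10⁻⁵ T.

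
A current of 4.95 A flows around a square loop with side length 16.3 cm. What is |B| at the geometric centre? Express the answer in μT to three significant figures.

B ≈ 34.4 μT

Each side is a finite straight segment at perpendicular distance d = a/(2 tan(π/4)) = 0.0815 m from the centre, with end-angles ±π/4.
One side contributes B₁ = (μ₀I/4πd)·2 sin(π/4) = 8.59×10⁻⁶ T.
All 4 sides add in the same direction: B = 4 × 8.59×10⁻⁶ = 3.44×10⁻⁵ T.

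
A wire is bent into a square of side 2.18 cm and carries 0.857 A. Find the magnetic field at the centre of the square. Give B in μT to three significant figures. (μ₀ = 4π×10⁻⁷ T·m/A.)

Each side is a finite straight segment at perpendicular distance d = a/(2 tan(π/4)) = 0.0109 m from the centre, with end-angles ±π/4.
One side contributes B₁ = (μ₀I/4πd)·2 sin(π/4) = 1.11×10⁻⁵ T.
All 4 sides add in the same direction: B = 4 × 1.11×10⁻⁵ = 4.45×10⁻⁵ T.

B ≈ 44.5 μT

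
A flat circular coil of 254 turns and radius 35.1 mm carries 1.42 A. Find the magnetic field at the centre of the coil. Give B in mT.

For an N-turn flat coil, B = Nμ₀I/(2R) with R = 0.0351 m.
B = 254 × 2.54×10⁻⁵ T = 6.46×10⁻³ T.

B ≈ 6.46 mT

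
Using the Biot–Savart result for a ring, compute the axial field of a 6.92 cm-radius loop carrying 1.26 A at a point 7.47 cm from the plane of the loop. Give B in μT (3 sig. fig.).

On the axis of a circular loop, B = μ₀IR² / [2(R²+z²)^(3/2)].
R² + z² = (0.0692)² + (0.0747)² = 0.01037 m², and (R²+z²)^(3/2) = 1.06×10⁻³ m³.
B = (4π×10⁻⁷ × 1.26 × 0.004789) / (2 × 1.06×10⁻³) = 3.59×10⁻⁶ T.

B ≈ 3.59 μT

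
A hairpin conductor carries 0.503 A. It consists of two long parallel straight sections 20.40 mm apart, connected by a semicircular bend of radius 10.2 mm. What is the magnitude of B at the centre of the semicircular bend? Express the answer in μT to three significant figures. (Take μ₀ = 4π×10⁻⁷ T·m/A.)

B ≈ 25.4 μT

The semicircular arc contributes B_arc = μ₀I·π/(4πR) = μ₀I/(4R) = 1.55×10⁻⁵ T.
Each semi-infinite lead is at perpendicular distance R = 0.0102 m from the centre, with the perpendicular foot at its near end, so it contributes μ₀I/(4πR); both point the same way, together 9.86×10⁻⁶ T.
Arc and leads all point the same direction: B = 1.55×10⁻⁵ + 9.86×10⁻⁶ = 2.54×10⁻⁵ T.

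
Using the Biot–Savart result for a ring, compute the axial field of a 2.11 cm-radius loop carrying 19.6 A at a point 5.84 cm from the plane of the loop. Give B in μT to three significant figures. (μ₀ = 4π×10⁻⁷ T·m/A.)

On the axis of a circular loop, B = μ₀IR² / [2(R²+z²)^(3/2)].
R² + z² = (0.0211)² + (0.0584)² = 0.003856 m², and (R²+z²)^(3/2) = 2.39×10⁻⁴ m³.
B = (4π×10⁻⁷ × 19.6 × 0.0004452) / (2 × 2.39×10⁻⁴) = 2.29×10⁻⁵ T.

B ≈ 22.9 μT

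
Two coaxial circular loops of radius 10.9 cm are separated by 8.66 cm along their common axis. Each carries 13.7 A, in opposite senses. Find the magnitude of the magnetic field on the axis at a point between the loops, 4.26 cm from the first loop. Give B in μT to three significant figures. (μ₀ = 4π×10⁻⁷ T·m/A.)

Each loop contributes B = μ₀IR²/[2(R²+z²)^(3/2)] on the axis, with z measured from that loop.
Loop 1 (z = 0.0426 m): B₁ = 6.38×10⁻⁵ T. Loop 2 (z = 0.044 m): B₂ = 6.30×10⁻⁵ T.
The fields oppose: B = |B₁ − B₂| = 8.38×10⁻⁷ T.

B ≈ 0.838 μT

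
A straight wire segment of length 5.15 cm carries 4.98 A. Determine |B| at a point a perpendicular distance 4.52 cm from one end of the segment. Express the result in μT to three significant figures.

B ≈ 8.28 μT

For a finite straight segment, B = (μ₀I/4πd)(sinθ₁ + sinθ₂), where θ₁, θ₂ are the angles from the perpendicular to each end.
The perpendicular foot is at one end, so the two end-offsets along the wire are 0 and L = 0.0515 m.
sinθ₁ = 0/√(0²+0.0452²) = 0.0000; sinθ₂ = 0.0515/√(0.0515²+0.0452²) = 0.7516.
B = (4π×10⁻⁷ × 4.98) / (4π × 0.0452) × (0.0000 + 0.7516) = 8.28×10⁻⁶ T.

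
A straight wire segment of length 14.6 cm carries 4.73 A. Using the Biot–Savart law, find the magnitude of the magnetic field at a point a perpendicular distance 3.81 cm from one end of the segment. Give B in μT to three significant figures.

B ≈ 12.0 μT

For a finite straight segment, B = (μ₀I/4πd)(sinθ₁ + sinθ₂), where θ₁, θ₂ are the angles from the perpendicular to each end.
The perpendicular foot is at one end, so the two end-offsets along the wire are 0 and L = 0.146 m.
sinθ₁ = 0/√(0²+0.0381²) = 0.0000; sinθ₂ = 0.146/√(0.146²+0.0381²) = 0.9676.
B = (4π×10⁻⁷ × 4.73) / (4π × 0.0381) × (0.0000 + 0.9676) = 1.20×10⁻⁵ T.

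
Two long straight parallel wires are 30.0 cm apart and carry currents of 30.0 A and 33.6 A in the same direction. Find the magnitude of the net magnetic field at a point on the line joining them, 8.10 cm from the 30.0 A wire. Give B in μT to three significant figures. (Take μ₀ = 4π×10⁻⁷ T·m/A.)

Each long wire gives B = μ₀I/(2πd). Distances are d₁ = 0.081 m and d₂ = 0.219 m.
B₁ = 7.41×10⁻⁵ T, B₂ = 3.07×10⁻⁵ T.
Between parallel currents the two contributions point in opposite directions, so they subtract. B = |B₁ − B₂| = |7.41×10⁻⁵ − 3.07×10⁻⁵| = 4.34×10⁻⁵ T.

B ≈ 43.4 μT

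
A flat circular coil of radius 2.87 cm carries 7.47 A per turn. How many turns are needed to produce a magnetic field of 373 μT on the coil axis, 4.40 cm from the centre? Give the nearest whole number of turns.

N = 14

For an N-turn coil, B = Nμ₀IR²/[2(R²+z²)^(3/2)]. A single turn gives B₁ = 2.67×10⁻⁵ T with R = 0.0287 m, z = 0.044 m.
N = B/B₁ = 3.73×10⁻⁴ / 2.67×10⁻⁵ = 13.99.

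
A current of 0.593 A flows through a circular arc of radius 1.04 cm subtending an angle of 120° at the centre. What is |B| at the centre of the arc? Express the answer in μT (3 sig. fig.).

The Biot–Savart field of a circular arc at its centre is B = μ₀Iφ/(4πR), with φ = 2.094 rad.
B = (4π×10⁻⁷ × 0.593 × 2.094) / (4π × 0.0104) = 1.19×10⁻⁵ T.

B ≈ 11.9 μT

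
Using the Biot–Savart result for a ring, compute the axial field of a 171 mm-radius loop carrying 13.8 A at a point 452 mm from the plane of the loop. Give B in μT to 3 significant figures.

B ≈ 2.25 μT

On the axis of a circular loop, B = μ₀IR² / [2(R²+z²)^(3/2)].
R² + z² = (0.171)² + (0.452)² = 0.2335 m², and (R²+z²)^(3/2) = 0.113 m³.
B = (4π×10⁻⁷ × 13.8 × 0.02924) / (2 × 0.113) = 2.25×10⁻⁶ T.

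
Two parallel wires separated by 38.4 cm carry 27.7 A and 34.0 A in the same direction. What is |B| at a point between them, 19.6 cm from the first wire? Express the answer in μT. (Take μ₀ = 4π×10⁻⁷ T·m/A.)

B ≈ 7.90 μT

Each long wire gives B = μ₀I/(2πd). Distances are d₁ = 0.196 m and d₂ = 0.188 m.
B₁ = 2.83×10⁻⁵ T, B₂ = 3.62×10⁻⁵ T.
Between parallel currents the two contributions point in opposite directions, so they subtract. B = |B₁ − B₂| = |2.83×10⁻⁵ − 3.62×10⁻⁵| = 7.90×10⁻⁶ T.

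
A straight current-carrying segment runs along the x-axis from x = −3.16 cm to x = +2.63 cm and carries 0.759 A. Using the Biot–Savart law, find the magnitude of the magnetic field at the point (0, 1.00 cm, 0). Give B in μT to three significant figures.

For a finite straight segment, B = (μ₀I/4πd)(sinθ₁ + sinθ₂), where θ₁, θ₂ are the angles from the perpendicular to each end.
The perpendicular distance is d = 0.01 m; the end-offsets along the wire are a = 0.0316 m and b = 0.0263 m.
sinθ₁ = 0.0316/√(0.0316²+0.01²) = 0.9534; sinθ₂ = 0.0263/√(0.0263²+0.01²) = 0.9347.
B = (4π×10⁻⁷ × 0.759) / (4π × 0.01) × (0.9534 + 0.9347) = 1.43×10⁻⁵ T.

B ≈ 14.3 μT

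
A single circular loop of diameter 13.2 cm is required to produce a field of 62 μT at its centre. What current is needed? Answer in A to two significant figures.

I ≈ 6.5 A

At the centre of a circular loop B = μ₀I/(2R), so I = 2RB/μ₀.
With R = 0.066 m, I = 2 × 0.066 × 6.20×10⁻⁵ / (4π×10⁻⁷) = 6.51 A.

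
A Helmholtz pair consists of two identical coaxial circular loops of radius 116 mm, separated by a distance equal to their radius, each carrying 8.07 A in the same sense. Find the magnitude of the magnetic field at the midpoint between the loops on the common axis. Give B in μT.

B ≈ 62.6 μT

Each loop contributes B = μ₀IR²/[2(R²+z²)^(3/2)] on the axis, with z measured from that loop.
Loop 1 (z = 0.058 m): B₁ = 3.13×10⁻⁵ T. Loop 2 (z = 0.058 m): B₂ = 3.13×10⁻⁵ T.
The fields add: B = B₁ + B₂ = 6.26×10⁻⁵ T.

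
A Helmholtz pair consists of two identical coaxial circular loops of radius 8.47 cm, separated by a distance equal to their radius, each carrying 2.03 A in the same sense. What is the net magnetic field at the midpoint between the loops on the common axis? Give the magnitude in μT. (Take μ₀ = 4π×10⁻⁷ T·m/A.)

Each loop contributes B = μ₀IR²/[2(R²+z²)^(3/2)] on the axis, with z measured from that loop.
Loop 1 (z = 0.04235 m): B₁ = 1.08×10⁻⁵ T. Loop 2 (z = 0.04235 m): B₂ = 1.08×10⁻⁵ T.
The fields add: B = B₁ + B₂ = 2.16×10⁻⁵ T.

B ≈ 21.6 μT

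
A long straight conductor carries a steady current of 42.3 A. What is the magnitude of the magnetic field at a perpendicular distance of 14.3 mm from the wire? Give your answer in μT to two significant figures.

B ≈ 590 μT

For an infinitely long straight wire, B = μ₀I/(2πd).
B = (4π×10⁻⁷ × 42.3) / (2π × 0.0143) = 5.92×10⁻⁴ T.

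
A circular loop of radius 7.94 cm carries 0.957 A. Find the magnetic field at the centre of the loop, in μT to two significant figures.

B ≈ 7.6 μT

At the centre of a circular loop the Biot–Savart law gives B = μ₀I/(2R).
B = (4π×10⁻⁷ × 0.957) / (2 × 0.0794) = 7.57×10⁻⁶ T.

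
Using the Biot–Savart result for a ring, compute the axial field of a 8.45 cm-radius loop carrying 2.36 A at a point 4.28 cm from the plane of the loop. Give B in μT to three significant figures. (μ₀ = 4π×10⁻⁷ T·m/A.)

B ≈ 12.5 μT

On the axis of a circular loop, B = μ₀IR² / [2(R²+z²)^(3/2)].
R² + z² = (0.0845)² + (0.0428)² = 0.008972 m², and (R²+z²)^(3/2) = 8.50×10⁻⁴ m³.
B = (4π×10⁻⁷ × 2.36 × 0.00714) / (2 × 8.50×10⁻⁴) = 1.25×10⁻⁵ T.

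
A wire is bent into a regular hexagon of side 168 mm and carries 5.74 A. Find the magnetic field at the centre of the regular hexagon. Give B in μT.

Each side is a finite straight segment at perpendicular distance d = a/(2 tan(π/6)) = 0.1455 m from the centre, with end-angles ±π/6.
One side contributes B₁ = (μ₀I/4πd)·2 sin(π/6) = 3.95×10⁻⁶ T.
All 6 sides add in the same direction: B = 6 × 3.95×10⁻⁶ = 2.37×10⁻⁵ T.

B ≈ 23.7 μT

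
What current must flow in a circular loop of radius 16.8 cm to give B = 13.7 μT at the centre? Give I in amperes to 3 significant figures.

I ≈ 3.66 A

At the centre of a circular loop B = μ₀I/(2R), so I = 2RB/μ₀.
With R = 0.168 m, I = 2 × 0.168 × 1.37×10⁻⁵ / (4π×10⁻⁷) = 3.66 A.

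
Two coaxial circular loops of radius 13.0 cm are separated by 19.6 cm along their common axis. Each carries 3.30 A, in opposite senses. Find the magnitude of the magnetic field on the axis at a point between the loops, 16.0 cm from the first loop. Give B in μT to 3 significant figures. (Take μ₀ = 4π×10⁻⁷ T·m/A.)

Each loop contributes B = μ₀IR²/[2(R²+z²)^(3/2)] on the axis, with z measured from that loop.
Loop 1 (z = 0.16 m): B₁ = 4.00×10⁻⁶ T. Loop 2 (z = 0.036 m): B₂ = 1.43×10⁻⁵ T.
The fields oppose: B = |B₁ − B₂| = 1.03×10⁻⁵ T.

B ≈ 10.3 μT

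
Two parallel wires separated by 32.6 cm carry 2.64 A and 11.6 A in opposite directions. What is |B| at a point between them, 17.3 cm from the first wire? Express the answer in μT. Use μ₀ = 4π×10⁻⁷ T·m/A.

B ≈ 18.2 μT

Each long wire gives B = μ₀I/(2πd). Distances are d₁ = 0.173 m and d₂ = 0.153 m.
B₁ = 3.05×10⁻⁶ T, B₂ = 1.52×10⁻⁵ T.
Between antiparallel currents both contributions point the same way, so they add. B = B₁ + B₂ = 3.05×10⁻⁶ + 1.52×10⁻⁵ = 1.82×10⁻⁵ T.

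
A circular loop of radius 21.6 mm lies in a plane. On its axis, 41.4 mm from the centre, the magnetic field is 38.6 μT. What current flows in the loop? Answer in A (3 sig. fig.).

On the axis of a loop, B = μ₀IR²/[2(R²+z²)^(3/2)], so I = 2B(R²+z²)^(3/2)/(μ₀R²).
R² + z² = 0.0004666 + 0.001714 = 0.002181 m²; raised to 3/2 gives 1.02×10⁻⁴ m³.
I = 2 × 3.86×10⁻⁵ × 1.02×10⁻⁴ / (1.26×10⁻⁶ × 0.0004666) = 13.4 A.

I ≈ 13.4 A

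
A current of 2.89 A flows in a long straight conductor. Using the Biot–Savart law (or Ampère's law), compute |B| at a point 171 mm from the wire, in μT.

B ≈ 3.38 μT

For an infinitely long straight wire, B = μ₀I/(2πd).
B = (4π×10⁻⁷ × 2.89) / (2π × 0.171) = 3.38×10⁻⁶ T.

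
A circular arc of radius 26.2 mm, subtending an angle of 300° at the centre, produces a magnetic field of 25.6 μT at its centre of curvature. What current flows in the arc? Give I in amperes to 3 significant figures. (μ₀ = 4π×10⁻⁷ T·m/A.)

For a circular arc, B = μ₀Iφ/(4πR) with φ in radians; here φ = 5.236 rad.
So I = 4πRB/(μ₀φ) = 4π × 0.0262 × 2.56×10⁻⁵ / (4π×10⁻⁷ × 5.236) = 1.28 A.

I ≈ 1.28 A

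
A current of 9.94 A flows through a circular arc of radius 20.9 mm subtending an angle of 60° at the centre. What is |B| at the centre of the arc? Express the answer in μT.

The Biot–Savart field of a circular arc at its centre is B = μ₀Iφ/(4πR), with φ = 1.047 rad.
B = (4π×10⁻⁷ × 9.94 × 1.047) / (4π × 0.0209) = 4.98×10⁻⁵ T.

B ≈ 49.8 μT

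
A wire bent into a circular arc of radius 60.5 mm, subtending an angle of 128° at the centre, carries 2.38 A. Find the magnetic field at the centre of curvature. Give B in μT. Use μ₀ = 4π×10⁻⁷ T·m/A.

B ≈ 8.79 μT

The Biot–Savart field of a circular arc at its centre is B = μ₀Iφ/(4πR), with φ = 2.234 rad.
B = (4π×10⁻⁷ × 2.38 × 2.234) / (4π × 0.0605) = 8.79×10⁻⁶ T.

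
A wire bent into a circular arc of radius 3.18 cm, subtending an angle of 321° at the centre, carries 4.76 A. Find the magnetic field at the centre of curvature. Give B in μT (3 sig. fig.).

B ≈ 83.9 μT

The Biot–Savart field of a circular arc at its centre is B = μ₀Iφ/(4πR), with φ = 5.603 rad.
B = (4π×10⁻⁷ × 4.76 × 5.603) / (4π × 0.0318) = 8.39×10⁻⁵ T.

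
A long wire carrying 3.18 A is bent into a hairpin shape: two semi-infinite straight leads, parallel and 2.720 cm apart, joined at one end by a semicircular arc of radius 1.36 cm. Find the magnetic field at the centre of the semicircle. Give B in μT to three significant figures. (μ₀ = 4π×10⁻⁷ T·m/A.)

The semicircular arc contributes B_arc = μ₀I·π/(4πR) = μ₀I/(4R) = 7.35×10⁻⁵ T.
Each semi-infinite lead is at perpendicular distance R = 0.0136 m from the centre, with the perpendicular foot at its near end, so it contributes μ₀I/(4πR); both point the same way, together 4.68×10⁻⁵ T.
Arc and leads all point the same direction: B = 7.35×10⁻⁵ + 4.68×10⁻⁵ = 1.20×10⁻⁴ T.

B ≈ 120 μT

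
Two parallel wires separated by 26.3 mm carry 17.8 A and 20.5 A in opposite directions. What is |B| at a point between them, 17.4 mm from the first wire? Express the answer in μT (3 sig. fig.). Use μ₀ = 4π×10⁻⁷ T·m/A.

Each long wire gives B = μ₀I/(2πd). Distances are d₁ = 0.0174 m and d₂ = 0.0089 m.
B₁ = 2.05×10⁻⁴ T, B₂ = 4.61×10⁻⁴ T.
Between antiparallel currents both contributions point the same way, so they add. B = B₁ + B₂ = 2.05×10⁻⁴ + 4.61×10⁻⁴ = 6.65×10⁻⁴ T.

B ≈ 665 μT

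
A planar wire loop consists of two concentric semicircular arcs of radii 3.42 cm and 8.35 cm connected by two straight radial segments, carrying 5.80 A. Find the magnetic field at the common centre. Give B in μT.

The radial connectors point toward the centre, so dl × r̂ = 0 and they contribute nothing.
Each semicircle gives μ₀I/(4R): inner arc 5.33×10⁻⁵ T, outer arc 2.18×10⁻⁵ T.
The two arcs carry current in opposite angular senses, so their fields oppose: B = |5.33×10⁻⁵ − 2.18×10⁻⁵| = 3.15×10⁻⁵ T.

B ≈ 31.5 μT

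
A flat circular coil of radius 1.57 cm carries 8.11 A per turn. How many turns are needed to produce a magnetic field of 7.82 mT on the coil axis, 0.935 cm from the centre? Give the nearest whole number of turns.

For an N-turn coil, B = Nμ₀IR²/[2(R²+z²)^(3/2)]. A single turn gives B₁ = 2.06×10⁻⁴ T with R = 0.0157 m, z = 0.00935 m.
N = B/B₁ = 7.82×10⁻³ / 2.06×10⁻⁴ = 37.99.

N = 38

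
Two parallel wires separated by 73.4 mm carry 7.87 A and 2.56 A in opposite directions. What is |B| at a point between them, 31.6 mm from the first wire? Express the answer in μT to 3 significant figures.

B ≈ 62.1 μT

Each long wire gives B = μ₀I/(2πd). Distances are d₁ = 0.0316 m and d₂ = 0.0418 m.
B₁ = 4.98×10⁻⁵ T, B₂ = 1.22×10⁻⁵ T.
Between antiparallel currents both contributions point the same way, so they add. B = B₁ + B₂ = 4.98×10⁻⁵ + 1.22×10⁻⁵ = 6.21×10⁻⁵ T.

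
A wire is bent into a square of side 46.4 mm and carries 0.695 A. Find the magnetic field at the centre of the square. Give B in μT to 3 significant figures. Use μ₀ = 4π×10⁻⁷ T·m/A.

B ≈ 16.9 μT

Each side is a finite straight segment at perpendicular distance d = a/(2 tan(π/4)) = 0.0232 m from the centre, with end-angles ±π/4.
One side contributes B₁ = (μ₀I/4πd)·2 sin(π/4) = 4.24×10⁻⁶ T.
All 4 sides add in the same direction: B = 4 × 4.24×10⁻⁶ = 1.69×10⁻⁵ T.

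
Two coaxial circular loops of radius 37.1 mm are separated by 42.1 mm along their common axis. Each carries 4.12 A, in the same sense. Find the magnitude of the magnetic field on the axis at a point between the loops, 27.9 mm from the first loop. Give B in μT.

B ≈ 92.5 μT

Each loop contributes B = μ₀IR²/[2(R²+z²)^(3/2)] on the axis, with z measured from that loop.
Loop 1 (z = 0.0279 m): B₁ = 3.56×10⁻⁵ T. Loop 2 (z = 0.0142 m): B₂ = 5.68×10⁻⁵ T.
The fields add: B = B₁ + B₂ = 9.25×10⁻⁵ T.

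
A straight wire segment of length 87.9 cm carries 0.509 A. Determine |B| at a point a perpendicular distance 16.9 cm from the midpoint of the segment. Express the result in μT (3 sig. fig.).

B ≈ 0.562 μT

For a finite straight segment, B = (μ₀I/4πd)(sinθ₁ + sinθ₂), where θ₁, θ₂ are the angles from the perpendicular to each end.
The perpendicular from the point meets the wire at its midpoint, so each end is L/2 = 0.4395 m away along the wire.
sinθ₁ = 0.4395/√(0.4395²+0.169²) = 0.9334; sinθ₂ = 0.4395/√(0.4395²+0.169²) = 0.9334.
B = (4π×10⁻⁷ × 0.509) / (4π × 0.169) × (0.9334 + 0.9334) = 5.62×10⁻⁷ T.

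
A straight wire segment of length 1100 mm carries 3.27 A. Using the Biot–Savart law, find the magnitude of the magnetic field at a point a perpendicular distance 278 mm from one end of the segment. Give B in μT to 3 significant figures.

For a finite straight segment, B = (μ₀I/4πd)(sinθ₁ + sinθ₂), where θ₁, θ₂ are the angles from the perpendicular to each end.
The perpendicular foot is at one end, so the two end-offsets along the wire are 0 and L = 1.1 m.
sinθ₁ = 0/√(0²+0.278²) = 0.0000; sinθ₂ = 1.1/√(1.1²+0.278²) = 0.9695.
B = (4π×10⁻⁷ × 3.27) / (4π × 0.278) × (0.0000 + 0.9695) = 1.14×10⁻⁶ T.

B ≈ 1.14 μT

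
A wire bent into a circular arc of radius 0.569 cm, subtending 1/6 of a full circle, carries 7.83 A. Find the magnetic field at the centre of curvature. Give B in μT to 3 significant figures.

The Biot–Savart field of a circular arc at its centre is B = μ₀Iφ/(4πR), with φ = 1.047 rad.
B = (4π×10⁻⁷ × 7.83 × 1.047) / (4π × 0.00569) = 1.44×10⁻⁴ T.

B ≈ 144 μT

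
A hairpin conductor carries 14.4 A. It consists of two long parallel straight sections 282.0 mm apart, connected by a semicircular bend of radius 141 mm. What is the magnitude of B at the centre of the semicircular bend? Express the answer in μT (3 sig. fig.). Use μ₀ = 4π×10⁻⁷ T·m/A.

The semicircular arc contributes B_arc = μ₀I·π/(4πR) = μ₀I/(4R) = 3.21×10⁻⁵ T.
Each semi-infinite lead is at perpendicular distance R = 0.141 m from the centre, with the perpendicular foot at its near end, so it contributes μ₀I/(4πR); both point the same way, together 2.04×10⁻⁵ T.
Arc and leads all point the same direction: B = 3.21×10⁻⁵ + 2.04×10⁻⁵ = 5.25×10⁻⁵ T.

B ≈ 52.5 μT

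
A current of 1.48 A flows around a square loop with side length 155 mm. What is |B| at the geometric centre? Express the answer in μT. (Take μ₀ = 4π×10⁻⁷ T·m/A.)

B ≈ 10.8 μT

Each side is a finite straight segment at perpendicular distance d = a/(2 tan(π/4)) = 0.0775 m from the centre, with end-angles ±π/4.
One side contributes B₁ = (μ₀I/4πd)·2 sin(π/4) = 2.70×10⁻⁶ T.
All 4 sides add in the same direction: B = 4 × 2.70×10⁻⁶ = 1.08×10⁻⁵ T.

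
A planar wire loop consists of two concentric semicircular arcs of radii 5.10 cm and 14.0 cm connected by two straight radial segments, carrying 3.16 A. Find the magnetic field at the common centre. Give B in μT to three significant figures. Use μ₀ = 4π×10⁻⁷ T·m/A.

B ≈ 12.4 μT

The radial connectors point toward the centre, so dl × r̂ = 0 and they contribute nothing.
Each semicircle gives μ₀I/(4R): inner arc 1.95×10⁻⁵ T, outer arc 7.09×10⁻⁶ T.
The two arcs carry current in opposite angular senses, so their fields oppose: B = |1.95×10⁻⁵ − 7.09×10⁻⁶| = 1.24×10⁻⁵ T.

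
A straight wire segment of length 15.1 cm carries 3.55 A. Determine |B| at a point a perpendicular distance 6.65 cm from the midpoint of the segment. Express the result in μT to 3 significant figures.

For a finite straight segment, B = (μ₀I/4πd)(sinθ₁ + sinθ₂), where θ₁, θ₂ are the angles from the perpendicular to each end.
The perpendicular from the point meets the wire at its midpoint, so each end is L/2 = 0.0755 m away along the wire.
sinθ₁ = 0.0755/√(0.0755²+0.0665²) = 0.7504; sinθ₂ = 0.0755/√(0.0755²+0.0665²) = 0.7504.
B = (4π×10⁻⁷ × 3.55) / (4π × 0.0665) × (0.7504 + 0.7504) = 8.01×10⁻⁶ T.

B ≈ 8.01 μT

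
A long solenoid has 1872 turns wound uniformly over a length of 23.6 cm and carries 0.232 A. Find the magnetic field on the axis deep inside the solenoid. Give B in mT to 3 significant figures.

B ≈ 2.31 mT

Inside a long solenoid, B = μ₀nI with n = 7932 turns/m.
B = 4π×10⁻⁷ × 7932 × 0.232 = 2.31×10⁻³ T.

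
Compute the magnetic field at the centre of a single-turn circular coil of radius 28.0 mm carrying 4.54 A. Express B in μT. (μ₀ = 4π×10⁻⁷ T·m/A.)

At the centre of a circular loop the Biot–Savart law gives B = μ₀I/(2R).
B = (4π×10⁻⁷ × 4.54) / (2 × 0.028) = 1.02×10⁻⁴ T.

B ≈ 102 μT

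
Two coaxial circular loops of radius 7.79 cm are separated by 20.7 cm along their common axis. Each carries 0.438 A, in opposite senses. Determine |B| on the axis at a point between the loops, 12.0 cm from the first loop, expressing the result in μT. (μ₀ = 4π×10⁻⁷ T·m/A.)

B ≈ 0.478 μT

Each loop contributes B = μ₀IR²/[2(R²+z²)^(3/2)] on the axis, with z measured from that loop.
Loop 1 (z = 0.12 m): B₁ = 5.70×10⁻⁷ T. Loop 2 (z = 0.087 m): B₂ = 1.05×10⁻⁶ T.
The fields oppose: B = |B₁ − B₂| = 4.78×10⁻⁷ T.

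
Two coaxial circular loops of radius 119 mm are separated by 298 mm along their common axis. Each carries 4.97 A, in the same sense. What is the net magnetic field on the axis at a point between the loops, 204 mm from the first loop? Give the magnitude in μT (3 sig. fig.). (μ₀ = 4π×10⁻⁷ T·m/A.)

B ≈ 16.0 μT

Each loop contributes B = μ₀IR²/[2(R²+z²)^(3/2)] on the axis, with z measured from that loop.
Loop 1 (z = 0.204 m): B₁ = 3.36×10⁻⁶ T. Loop 2 (z = 0.094 m): B₂ = 1.27×10⁻⁵ T.
The fields add: B = B₁ + B₂ = 1.60×10⁻⁵ T.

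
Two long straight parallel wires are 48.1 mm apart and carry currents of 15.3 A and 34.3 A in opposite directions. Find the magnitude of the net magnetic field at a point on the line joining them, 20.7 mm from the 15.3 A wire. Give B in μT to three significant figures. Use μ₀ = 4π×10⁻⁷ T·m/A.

B ≈ 398 μT

Each long wire gives B = μ₀I/(2πd). Distances are d₁ = 0.0207 m and d₂ = 0.0274 m.
B₁ = 1.48×10⁻⁴ T, B₂ = 2.50×10⁻⁴ T.
Between antiparallel currents both contributions point the same way, so they add. B = B₁ + B₂ = 1.48×10⁻⁴ + 2.50×10⁻⁴ = 3.98×10⁻⁴ T.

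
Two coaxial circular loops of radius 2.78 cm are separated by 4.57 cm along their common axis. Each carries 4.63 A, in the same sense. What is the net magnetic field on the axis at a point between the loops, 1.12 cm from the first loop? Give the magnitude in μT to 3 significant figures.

B ≈ 109 μT

Each loop contributes B = μ₀IR²/[2(R²+z²)^(3/2)] on the axis, with z measured from that loop.
Loop 1 (z = 0.0112 m): B₁ = 8.35×10⁻⁵ T. Loop 2 (z = 0.0345 m): B₂ = 2.58×10⁻⁵ T.
The fields add: B = B₁ + B₂ = 1.09×10⁻⁴ T.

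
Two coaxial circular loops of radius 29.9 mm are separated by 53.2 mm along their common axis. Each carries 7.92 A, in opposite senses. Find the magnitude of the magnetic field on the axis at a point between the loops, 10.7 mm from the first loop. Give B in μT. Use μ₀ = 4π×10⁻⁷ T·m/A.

Each loop contributes B = μ₀IR²/[2(R²+z²)^(3/2)] on the axis, with z measured from that loop.
Loop 1 (z = 0.0107 m): B₁ = 1.39×10⁻⁴ T. Loop 2 (z = 0.0425 m): B₂ = 3.17×10⁻⁵ T.
The fields oppose: B = |B₁ − B₂| = 1.07×10⁻⁴ T.

B ≈ 107 μT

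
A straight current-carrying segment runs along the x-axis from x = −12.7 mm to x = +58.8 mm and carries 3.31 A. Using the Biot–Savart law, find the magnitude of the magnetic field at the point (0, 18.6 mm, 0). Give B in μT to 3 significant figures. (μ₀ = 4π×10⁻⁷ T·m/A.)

For a finite straight segment, B = (μ₀I/4πd)(sinθ₁ + sinθ₂), where θ₁, θ₂ are the angles from the perpendicular to each end.
The perpendicular distance is d = 0.0186 m; the end-offsets along the wire are a = 0.0127 m and b = 0.0588 m.
sinθ₁ = 0.0127/√(0.0127²+0.0186²) = 0.5639; sinθ₂ = 0.0588/√(0.0588²+0.0186²) = 0.9534.
B = (4π×10⁻⁷ × 3.31) / (4π × 0.0186) × (0.5639 + 0.9534) = 2.70×10⁻⁵ T.

B ≈ 27.0 μT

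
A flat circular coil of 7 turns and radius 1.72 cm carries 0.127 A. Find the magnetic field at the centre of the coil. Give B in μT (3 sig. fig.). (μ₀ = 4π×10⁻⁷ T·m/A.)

B ≈ 32.5 μT

For an N-turn flat coil, B = Nμ₀I/(2R) with R = 0.0172 m.
B = 7 × 4.64×10⁻⁶ T = 3.25×10⁻⁵ T.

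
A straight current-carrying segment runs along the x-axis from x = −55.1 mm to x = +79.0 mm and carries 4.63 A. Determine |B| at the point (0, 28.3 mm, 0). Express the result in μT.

For a finite straight segment, B = (μ₀I/4πd)(sinθ₁ + sinθ₂), where θ₁, θ₂ are the angles from the perpendicular to each end.
The perpendicular distance is d = 0.0283 m; the end-offsets along the wire are a = 0.0551 m and b = 0.079 m.
sinθ₁ = 0.0551/√(0.0551²+0.0283²) = 0.8895; sinθ₂ = 0.079/√(0.079²+0.0283²) = 0.9414.
B = (4π×10⁻⁷ × 4.63) / (4π × 0.0283) × (0.8895 + 0.9414) = 3.00×10⁻⁵ T.

B ≈ 30.0 μT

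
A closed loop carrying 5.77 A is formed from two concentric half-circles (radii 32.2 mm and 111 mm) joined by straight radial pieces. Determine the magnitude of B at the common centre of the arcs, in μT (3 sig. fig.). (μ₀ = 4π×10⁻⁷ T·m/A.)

B ≈ 40.0 μT

The radial connectors point toward the centre, so dl × r̂ = 0 and they contribute nothing.
Each semicircle gives μ₀I/(4R): inner arc 5.63×10⁻⁵ T, outer arc 1.63×10⁻⁵ T.
The two arcs carry current in opposite angular senses, so their fields oppose: B = |5.63×10⁻⁵ − 1.63×10⁻⁵| = 4.00×10⁻⁵ T.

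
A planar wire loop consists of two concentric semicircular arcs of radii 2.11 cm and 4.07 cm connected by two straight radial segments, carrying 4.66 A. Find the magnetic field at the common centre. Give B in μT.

B ≈ 33.4 μT

The radial connectors point toward the centre, so dl × r̂ = 0 and they contribute nothing.
Each semicircle gives μ₀I/(4R): inner arc 6.94×10⁻⁵ T, outer arc 3.60×10⁻⁵ T.
The two arcs carry current in opposite angular senses, so their fields oppose: B = |6.94×10⁻⁵ − 3.60×10⁻⁵| = 3.34×10⁻⁵ T.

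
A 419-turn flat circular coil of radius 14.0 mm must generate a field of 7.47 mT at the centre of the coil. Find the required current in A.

For an N-turn coil, B = Nμ₀I/(2R) with R = 0.014 m, so I = 2RB/(Nμ₀) = 2 × 0.014 × 7.47×10⁻³ / (419 × 4π×10⁻⁷) = 0.397 A.

I ≈ 0.397 A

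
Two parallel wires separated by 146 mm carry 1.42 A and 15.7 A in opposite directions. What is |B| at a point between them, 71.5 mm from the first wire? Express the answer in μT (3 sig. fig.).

B ≈ 46.1 μT

Each long wire gives B = μ₀I/(2πd). Distances are d₁ = 0.0715 m and d₂ = 0.0745 m.
B₁ = 3.97×10⁻⁶ T, B₂ = 4.21×10⁻⁵ T.
Between antiparallel currents both contributions point the same way, so they add. B = B₁ + B₂ = 3.97×10⁻⁶ + 4.21×10⁻⁵ = 4.61×10⁻⁵ T.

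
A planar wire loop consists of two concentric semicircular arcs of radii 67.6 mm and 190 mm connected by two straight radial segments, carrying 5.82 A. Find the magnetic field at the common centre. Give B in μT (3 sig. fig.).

The radial connectors point toward the centre, so dl × r̂ = 0 and they contribute nothing.
Each semicircle gives μ₀I/(4R): inner arc 2.70×10⁻⁵ T, outer arc 9.62×10⁻⁶ T.
The two arcs carry current in opposite angular senses, so their fields oppose: B = |2.70×10⁻⁵ − 9.62×10⁻⁶| = 1.74×10⁻⁵ T.

B ≈ 17.4 μT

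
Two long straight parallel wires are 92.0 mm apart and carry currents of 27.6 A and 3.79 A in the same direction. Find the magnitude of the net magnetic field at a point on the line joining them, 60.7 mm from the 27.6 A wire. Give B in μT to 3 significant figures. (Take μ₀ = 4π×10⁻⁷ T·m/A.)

B ≈ 66.7 μT

Each long wire gives B = μ₀I/(2πd). Distances are d₁ = 0.0607 m and d₂ = 0.0313 m.
B₁ = 9.09×10⁻⁵ T, B₂ = 2.42×10⁻⁵ T.
Between parallel currents the two contributions point in opposite directions, so they subtract. B = |B₁ − B₂| = |9.09×10⁻⁵ − 2.42×10⁻⁵| = 6.67×10⁻⁵ T.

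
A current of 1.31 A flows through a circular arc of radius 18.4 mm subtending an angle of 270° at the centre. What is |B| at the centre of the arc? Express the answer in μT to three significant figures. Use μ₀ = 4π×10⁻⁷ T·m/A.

The Biot–Savart field of a circular arc at its centre is B = μ₀Iφ/(4πR), with φ = 4.712 rad.
B = (4π×10⁻⁷ × 1.31 × 4.712) / (4π × 0.0184) = 3.36×10⁻⁵ T.

B ≈ 33.6 μT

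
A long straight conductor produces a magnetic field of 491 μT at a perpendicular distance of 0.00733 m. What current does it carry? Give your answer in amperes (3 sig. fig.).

For a long straight wire B = μ₀I/(2πd), so I = 2πdB/μ₀.
I = 2π × 0.00733 × 4.91×10⁻⁴ / (4π×10⁻⁷) = 18.0 A.

I ≈ 18.0 A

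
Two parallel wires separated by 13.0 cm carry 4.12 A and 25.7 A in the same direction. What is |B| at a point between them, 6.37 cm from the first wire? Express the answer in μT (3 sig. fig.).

Each long wire gives B = μ₀I/(2πd). Distances are d₁ = 0.0637 m and d₂ = 0.0663 m.
B₁ = 1.29×10⁻⁵ T, B₂ = 7.75×10⁻⁵ T.
Between parallel currents the two contributions point in opposite directions, so they subtract. B = |B₁ − B₂| = |1.29×10⁻⁵ − 7.75×10⁻⁵| = 6.46×10⁻⁵ T.

B ≈ 64.6 μT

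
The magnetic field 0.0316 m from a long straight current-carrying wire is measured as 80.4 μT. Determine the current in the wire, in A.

I ≈ 12.7 A

For a long straight wire B = μ₀I/(2πd), so I = 2πdB/μ₀.
I = 2π × 0.0316 × 8.04×10⁻⁵ / (4π×10⁻⁷) = 12.7 A.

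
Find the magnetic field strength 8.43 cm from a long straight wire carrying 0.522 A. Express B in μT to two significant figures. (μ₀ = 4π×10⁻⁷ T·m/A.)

For an infinitely long straight wire, B = μ₀I/(2πd).
B = (4π×10⁻⁷ × 0.522) / (2π × 0.0843) = 1.24×10⁻⁶ T.

B ≈ 1.2 μT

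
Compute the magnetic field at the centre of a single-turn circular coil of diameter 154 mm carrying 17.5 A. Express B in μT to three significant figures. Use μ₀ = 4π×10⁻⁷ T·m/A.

B ≈ 143 μT

At the centre of a circular loop the Biot–Savart law gives B = μ₀I/(2R) (so R = 0.077 m).
B = (4π×10⁻⁷ × 17.5) / (2 × 0.077) = 1.43×10⁻⁴ T.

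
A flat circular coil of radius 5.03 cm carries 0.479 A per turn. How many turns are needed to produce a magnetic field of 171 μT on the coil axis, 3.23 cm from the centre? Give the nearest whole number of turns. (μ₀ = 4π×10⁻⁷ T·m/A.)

N = 48

For an N-turn coil, B = Nμ₀IR²/[2(R²+z²)^(3/2)]. A single turn gives B₁ = 3.56×10⁻⁶ T with R = 0.0503 m, z = 0.0323 m.
N = B/B₁ = 1.71×10⁻⁴ / 3.56×10⁻⁶ = 47.97.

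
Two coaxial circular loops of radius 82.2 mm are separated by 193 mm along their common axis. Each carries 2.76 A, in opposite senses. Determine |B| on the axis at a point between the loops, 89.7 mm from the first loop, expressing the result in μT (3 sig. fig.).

B ≈ 1.41 μT

Each loop contributes B = μ₀IR²/[2(R²+z²)^(3/2)] on the axis, with z measured from that loop.
Loop 1 (z = 0.0897 m): B₁ = 6.51×10⁻⁶ T. Loop 2 (z = 0.1033 m): B₂ = 5.09×10⁻⁶ T.
The fields oppose: B = |B₁ − B₂| = 1.41×10⁻⁶ T.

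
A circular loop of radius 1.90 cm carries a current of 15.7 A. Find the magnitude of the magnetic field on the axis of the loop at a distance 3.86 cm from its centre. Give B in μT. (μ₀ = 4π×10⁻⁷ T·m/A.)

B ≈ 44.7 μT

On the axis of a circular loop, B = μ₀IR² / [2(R²+z²)^(3/2)].
R² + z² = (0.019)² + (0.0386)² = 0.001851 m², and (R²+z²)^(3/2) = 7.96×10⁻⁵ m³.
B = (4π×10⁻⁷ × 15.7 × 0.000361) / (2 × 7.96×10⁻⁵) = 4.47×10⁻⁵ T.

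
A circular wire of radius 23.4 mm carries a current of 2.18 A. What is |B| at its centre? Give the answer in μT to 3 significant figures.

At the centre of a circular loop the Biot–Savart law gives B = μ₀I/(2R).
B = (4π×10⁻⁷ × 2.18) / (2 × 0.0234) = 5.85×10⁻⁵ T.

B ≈ 58.5 μT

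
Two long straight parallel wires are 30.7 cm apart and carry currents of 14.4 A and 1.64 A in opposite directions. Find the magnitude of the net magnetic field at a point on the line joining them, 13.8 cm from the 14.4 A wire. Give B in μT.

Each long wire gives B = μ₀I/(2πd). Distances are d₁ = 0.138 m and d₂ = 0.169 m.
B₁ = 2.09×10⁻⁵ T, B₂ = 1.94×10⁻⁶ T.
Between antiparallel currents both contributions point the same way, so they add. B = B₁ + B₂ = 2.09×10⁻⁵ + 1.94×10⁻⁶ = 2.28×10⁻⁵ T.

B ≈ 22.8 μT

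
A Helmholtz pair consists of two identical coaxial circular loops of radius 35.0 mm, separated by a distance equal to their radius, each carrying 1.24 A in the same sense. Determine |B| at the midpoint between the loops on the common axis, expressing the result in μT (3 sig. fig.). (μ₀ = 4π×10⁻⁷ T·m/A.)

Each loop contributes B = μ₀IR²/[2(R²+z²)^(3/2)] on the axis, with z measured from that loop.
Loop 1 (z = 0.0175 m): B₁ = 1.59×10⁻⁵ T. Loop 2 (z = 0.0175 m): B₂ = 1.59×10⁻⁵ T.
The fields add: B = B₁ + B₂ = 3.19×10⁻⁵ T.

B ≈ 31.9 μT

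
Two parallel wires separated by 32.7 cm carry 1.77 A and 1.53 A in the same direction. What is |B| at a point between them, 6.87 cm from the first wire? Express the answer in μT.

B ≈ 3.97 μT

Each long wire gives B = μ₀I/(2πd). Distances are d₁ = 0.0687 m and d₂ = 0.2583 m.
B₁ = 5.15×10⁻⁶ T, B₂ = 1.18×10⁻⁶ T.
Between parallel currents the two contributions point in opposite directions, so they subtract. B = |B₁ − B₂| = |5.15×10⁻⁶ − 1.18×10⁻⁶| = 3.97×10⁻⁶ T.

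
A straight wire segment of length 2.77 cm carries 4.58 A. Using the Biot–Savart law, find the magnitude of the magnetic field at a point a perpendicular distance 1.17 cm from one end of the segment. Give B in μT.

For a finite straight segment, B = (μ₀I/4πd)(sinθ₁ + sinθ₂), where θ₁, θ₂ are the angles from the perpendicular to each end.
The perpendicular foot is at one end, so the two end-offsets along the wire are 0 and L = 0.0277 m.
sinθ₁ = 0/√(0²+0.0117²) = 0.0000; sinθ₂ = 0.0277/√(0.0277²+0.0117²) = 0.9212.
B = (4π×10⁻⁷ × 4.58) / (4π × 0.0117) × (0.0000 + 0.9212) = 3.61×10⁻⁵ T.

B ≈ 36.1 μT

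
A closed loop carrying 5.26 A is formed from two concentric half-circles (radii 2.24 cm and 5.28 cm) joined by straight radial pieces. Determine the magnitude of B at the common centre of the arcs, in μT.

B ≈ 42.5 μT

The radial connectors point toward the centre, so dl × r̂ = 0 and they contribute nothing.
Each semicircle gives μ₀I/(4R): inner arc 7.38×10⁻⁵ T, outer arc 3.13×10⁻⁵ T.
The two arcs carry current in opposite angular senses, so their fields oppose: B = |7.38×10⁻⁵ − 3.13×10⁻⁵| = 4.25×10⁻⁵ T.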